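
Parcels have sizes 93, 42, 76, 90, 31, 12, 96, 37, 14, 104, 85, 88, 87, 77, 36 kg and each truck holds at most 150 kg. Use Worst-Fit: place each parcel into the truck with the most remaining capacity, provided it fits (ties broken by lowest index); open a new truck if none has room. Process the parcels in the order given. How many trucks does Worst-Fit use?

9

93 kg → truck 1 (remaining 57 kg)
42 kg → truck 1 (remaining 15 kg)
76 kg → truck 2 (remaining 74 kg)
90 kg → truck 3 (remaining 60 kg)
31 kg → truck 2 (remaining 43 kg)
12 kg → truck 3 (remaining 48 kg)
96 kg → truck 4 (remaining 54 kg)
37 kg → truck 4 (remaining 17 kg)
14 kg → truck 3 (remaining 34 kg)
104 kg → truck 5 (remaining 46 kg)
85 kg → truck 6 (remaining 65 kg)
88 kg → truck 7 (remaining 62 kg)
87 kg → truck 8 (remaining 63 kg)
77 kg → truck 9 (remaining 73 kg)
36 kg → truck 9 (remaining 37 kg)
Final trucks: [93,42] [76,31] [90,12,14] [96,37] [104] [85] [88] [87] [77,36].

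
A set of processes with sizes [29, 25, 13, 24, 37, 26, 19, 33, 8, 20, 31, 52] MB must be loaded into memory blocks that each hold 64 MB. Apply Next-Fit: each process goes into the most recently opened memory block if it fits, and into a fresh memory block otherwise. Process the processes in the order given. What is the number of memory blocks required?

29 MB → memory block 1 (remaining 35 MB)
25 MB → memory block 1 (remaining 10 MB)
13 MB → memory block 2 (remaining 51 MB)
24 MB → memory block 2 (remaining 27 MB)
37 MB → memory block 3 (remaining 27 MB)
26 MB → memory block 3 (remaining 1 MB)
19 MB → memory block 4 (remaining 45 MB)
33 MB → memory block 4 (remaining 12 MB)
8 MB → memory block 4 (remaining 4 MB)
20 MB → memory block 5 (remaining 44 MB)
31 MB → memory block 5 (remaining 13 MB)
52 MB → memory block 6 (remaining 12 MB)
Final memory blocks: [29,25] [13,24] [37,26] [19,33,8] [20,31] [52].

6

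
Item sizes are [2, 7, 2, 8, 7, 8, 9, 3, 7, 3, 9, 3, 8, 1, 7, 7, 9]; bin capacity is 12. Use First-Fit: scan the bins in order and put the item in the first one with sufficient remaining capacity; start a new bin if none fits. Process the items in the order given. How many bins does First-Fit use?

11 bins

2 → bin 1 (remaining 10)
7 → bin 1 (remaining 3)
2 → bin 1 (remaining 1)
8 → bin 2 (remaining 4)
7 → bin 3 (remaining 5)
8 → bin 4 (remaining 4)
9 → bin 5 (remaining 3)
3 → bin 2 (remaining 1)
7 → bin 6 (remaining 5)
3 → bin 3 (remaining 2)
9 → bin 7 (remaining 3)
3 → bin 4 (remaining 1)
8 → bin 8 (remaining 4)
1 → bin 1 (remaining 0)
7 → bin 9 (remaining 5)
7 → bin 10 (remaining 5)
9 → bin 11 (remaining 3)
Final bins: [2,7,2,1] [8,3] [7,3] [8,3] [9] [7] [9] [8] [7] [7] [9].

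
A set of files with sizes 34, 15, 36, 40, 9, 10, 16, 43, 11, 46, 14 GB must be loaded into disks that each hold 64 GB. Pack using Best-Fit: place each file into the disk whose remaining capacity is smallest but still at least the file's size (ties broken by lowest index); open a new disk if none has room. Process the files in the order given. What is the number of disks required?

5

34 GB → disk 1 (remaining 30 GB)
15 GB → disk 1 (remaining 15 GB)
36 GB → disk 2 (remaining 28 GB)
40 GB → disk 3 (remaining 24 GB)
9 GB → disk 1 (remaining 6 GB)
10 GB → disk 3 (remaining 14 GB)
16 GB → disk 2 (remaining 12 GB)
43 GB → disk 4 (remaining 21 GB)
11 GB → disk 2 (remaining 1 GB)
46 GB → disk 5 (remaining 18 GB)
14 GB → disk 3 (remaining 0 GB)
Final disks: [34,15,9] [36,16,11] [40,10,14] [43] [46].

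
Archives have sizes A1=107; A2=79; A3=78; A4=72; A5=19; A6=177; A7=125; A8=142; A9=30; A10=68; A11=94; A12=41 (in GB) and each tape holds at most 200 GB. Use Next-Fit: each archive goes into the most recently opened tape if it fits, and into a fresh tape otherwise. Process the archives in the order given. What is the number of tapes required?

7

A1 (107 GB) → tape 1 (remaining 93 GB)
A2 (79 GB) → tape 1 (remaining 14 GB)
A3 (78 GB) → tape 2 (remaining 122 GB)
A4 (72 GB) → tape 2 (remaining 50 GB)
A5 (19 GB) → tape 2 (remaining 31 GB)
A6 (177 GB) → tape 3 (remaining 23 GB)
A7 (125 GB) → tape 4 (remaining 75 GB)
A8 (142 GB) → tape 5 (remaining 58 GB)
A9 (30 GB) → tape 5 (remaining 28 GB)
A10 (68 GB) → tape 6 (remaining 132 GB)
A11 (94 GB) → tape 6 (remaining 38 GB)
A12 (41 GB) → tape 7 (remaining 159 GB)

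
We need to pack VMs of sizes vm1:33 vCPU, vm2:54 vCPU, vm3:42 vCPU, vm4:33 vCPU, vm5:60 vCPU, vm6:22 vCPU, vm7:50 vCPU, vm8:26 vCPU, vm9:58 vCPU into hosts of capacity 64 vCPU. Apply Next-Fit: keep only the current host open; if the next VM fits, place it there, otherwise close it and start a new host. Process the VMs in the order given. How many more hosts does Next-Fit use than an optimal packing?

2

Next-Fit: [33] [54] [42] [33] [60] [22] [50] [26] [58] → 9 hosts.
7 VMs exceed 32 vCPU (half the capacity), and no two of those can share a host, so at least 7 hosts are needed.
An optimal packing achieves that bound: [60] [58] [54] [50] [42,22] [33,26] [33] → 7 hosts.
Excess: 9 − 7 = 2.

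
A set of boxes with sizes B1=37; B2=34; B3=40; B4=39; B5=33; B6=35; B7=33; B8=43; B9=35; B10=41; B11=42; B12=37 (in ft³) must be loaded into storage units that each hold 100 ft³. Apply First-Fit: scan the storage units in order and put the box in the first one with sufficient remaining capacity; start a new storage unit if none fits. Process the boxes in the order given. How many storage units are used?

Put B1 (37 ft³) in storage unit 1; 63 ft³ remain.
Put B2 (34 ft³) in storage unit 1; 29 ft³ remain.
Put B3 (40 ft³) in storage unit 2; 60 ft³ remain.
Put B4 (39 ft³) in storage unit 2; 21 ft³ remain.
Put B5 (33 ft³) in storage unit 3; 67 ft³ remain.
Put B6 (35 ft³) in storage unit 3; 32 ft³ remain.
Put B7 (33 ft³) in storage unit 4; 67 ft³ remain.
Put B8 (43 ft³) in storage unit 4; 24 ft³ remain.
Put B9 (35 ft³) in storage unit 5; 65 ft³ remain.
Put B10 (41 ft³) in storage unit 5; 24 ft³ remain.
Put B11 (42 ft³) in storage unit 6; 58 ft³ remain.
Put B12 (37 ft³) in storage unit 6; 21 ft³ remain.

6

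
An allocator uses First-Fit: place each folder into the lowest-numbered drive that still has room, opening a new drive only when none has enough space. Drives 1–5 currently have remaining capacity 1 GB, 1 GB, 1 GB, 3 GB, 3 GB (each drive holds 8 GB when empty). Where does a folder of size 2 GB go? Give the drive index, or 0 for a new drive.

4

Drives with room: drive 4 (3 GB), drive 5 (3 GB).
The first with room is drive 4.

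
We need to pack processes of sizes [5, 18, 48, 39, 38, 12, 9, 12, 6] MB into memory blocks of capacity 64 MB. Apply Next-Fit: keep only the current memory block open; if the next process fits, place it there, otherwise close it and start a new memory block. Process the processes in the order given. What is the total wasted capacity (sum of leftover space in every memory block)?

5 MB → memory block 1 (remaining 59 MB)
18 MB → memory block 1 (remaining 41 MB)
48 MB → memory block 2 (remaining 16 MB)
39 MB → memory block 3 (remaining 25 MB)
38 MB → memory block 4 (remaining 26 MB)
12 MB → memory block 4 (remaining 14 MB)
9 MB → memory block 4 (remaining 5 MB)
12 MB → memory block 5 (remaining 52 MB)
6 MB → memory block 5 (remaining 46 MB)
5 memory blocks × 64 MB = 320 MB; used 187 MB; unused 133 MB.

133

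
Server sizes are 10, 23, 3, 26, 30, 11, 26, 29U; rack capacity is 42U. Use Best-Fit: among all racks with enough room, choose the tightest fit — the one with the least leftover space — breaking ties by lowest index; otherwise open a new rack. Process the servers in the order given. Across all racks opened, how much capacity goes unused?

52

Put 10U in rack 1; 32U remain.
Put 23U in rack 1; 9U remain.
Put 3U in rack 1; 6U remain.
Put 26U in rack 2; 16U remain.
Put 30U in rack 3; 12U remain.
Put 11U in rack 3; 1U remain.
Put 26U in rack 4; 16U remain.
Put 29U in rack 5; 13U remain.
5 racks × 42U = 210U; used 158U; unused 52U.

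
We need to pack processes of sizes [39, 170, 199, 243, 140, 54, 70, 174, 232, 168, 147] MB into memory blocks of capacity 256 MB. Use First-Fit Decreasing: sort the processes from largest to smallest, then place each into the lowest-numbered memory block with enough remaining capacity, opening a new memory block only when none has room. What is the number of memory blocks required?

8

Sorted descending: 243, 232, 199, 174, 170, 168, 147, 140, 70, 54, 39.
Put 243 MB in memory block 1; 13 MB remain.
Put 232 MB in memory block 2; 24 MB remain.
Put 199 MB in memory block 3; 57 MB remain.
Put 174 MB in memory block 4; 82 MB remain.
Put 170 MB in memory block 5; 86 MB remain.
Put 168 MB in memory block 6; 88 MB remain.
Put 147 MB in memory block 7; 109 MB remain.
Put 140 MB in memory block 8; 116 MB remain.
Put 70 MB in memory block 4; 12 MB remain.
Put 54 MB in memory block 3; 3 MB remain.
Put 39 MB in memory block 5; 47 MB remain.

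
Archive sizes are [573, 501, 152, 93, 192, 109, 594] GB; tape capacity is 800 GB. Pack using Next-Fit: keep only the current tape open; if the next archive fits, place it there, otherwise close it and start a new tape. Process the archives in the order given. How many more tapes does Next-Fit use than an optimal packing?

1

Next-Fit: [573] [501,152,93] [192,109] [594] → 4 tapes.
Total size 2214 GB; any packing needs at least ⌈2214/800⌉ = 3 tapes.
An optimal packing achieves that bound: [594,192] [573,152] [501,109,93] → 3 tapes.
Excess: 4 − 3 = 1.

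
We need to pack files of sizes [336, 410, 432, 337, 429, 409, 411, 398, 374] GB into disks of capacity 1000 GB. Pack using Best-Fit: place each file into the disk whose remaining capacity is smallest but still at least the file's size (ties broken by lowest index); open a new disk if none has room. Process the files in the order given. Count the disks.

disk 1: place 336 GB, 664 GB left
disk 1: place 410 GB, 254 GB left
disk 2: place 432 GB, 568 GB left
disk 2: place 337 GB, 231 GB left
disk 3: place 429 GB, 571 GB left
disk 3: place 409 GB, 162 GB left
disk 4: place 411 GB, 589 GB left
disk 4: place 398 GB, 191 GB left
disk 5: place 374 GB, 626 GB left
Final disks: [336,410] [432,337] [429,409] [411,398] [374].

5 disks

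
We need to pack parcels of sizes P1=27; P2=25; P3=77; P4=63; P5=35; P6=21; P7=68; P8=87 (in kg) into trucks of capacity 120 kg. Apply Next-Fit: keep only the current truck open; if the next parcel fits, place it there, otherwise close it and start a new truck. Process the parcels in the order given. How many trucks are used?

truck 1: place P1 (27 kg), 93 kg left
truck 1: place P2 (25 kg), 68 kg left
truck 2: place P3 (77 kg), 43 kg left
truck 3: place P4 (63 kg), 57 kg left
truck 3: place P5 (35 kg), 22 kg left
truck 3: place P6 (21 kg), 1 kg left
truck 4: place P7 (68 kg), 52 kg left
truck 5: place P8 (87 kg), 33 kg left
Final trucks: [27,25] [77] [63,35,21] [68] [87].

5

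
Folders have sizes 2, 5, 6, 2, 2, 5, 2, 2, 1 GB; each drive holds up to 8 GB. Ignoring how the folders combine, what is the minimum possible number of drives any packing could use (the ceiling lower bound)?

Total size = 2 + 5 + 6 + 2 + 2 + 5 + 2 + 2 + 1 = 27 GB.
⌈27 / 8⌉ = 4.

4 drives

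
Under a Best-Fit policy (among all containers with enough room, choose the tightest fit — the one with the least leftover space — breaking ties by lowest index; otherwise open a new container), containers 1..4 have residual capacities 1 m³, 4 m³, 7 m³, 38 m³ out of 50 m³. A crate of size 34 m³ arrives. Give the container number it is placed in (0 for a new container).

Containers with room: container 4 (38 m³).
Tightest fit is container 4 with 38 m³ free.

4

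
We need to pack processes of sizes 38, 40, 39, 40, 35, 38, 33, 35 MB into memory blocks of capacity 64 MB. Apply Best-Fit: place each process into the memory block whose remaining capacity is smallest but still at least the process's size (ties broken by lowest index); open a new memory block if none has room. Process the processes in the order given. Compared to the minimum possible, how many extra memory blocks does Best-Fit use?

Best-Fit: [38] [40] [39] [40] [35] [38] [33] [35] → 8 memory blocks.
8 processes exceed 32 MB (half the capacity), and no two of those can share a memory block, so at least 8 memory blocks are needed.
So 8 is already optimal.

0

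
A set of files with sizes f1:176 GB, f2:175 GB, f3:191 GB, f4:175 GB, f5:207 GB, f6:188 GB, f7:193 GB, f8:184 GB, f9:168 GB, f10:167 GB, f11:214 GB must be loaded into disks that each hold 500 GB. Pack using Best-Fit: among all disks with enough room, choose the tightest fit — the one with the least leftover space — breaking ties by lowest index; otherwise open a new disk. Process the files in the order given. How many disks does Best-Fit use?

6

f1 (176 GB) → disk 1 (remaining 324 GB)
f2 (175 GB) → disk 1 (remaining 149 GB)
f3 (191 GB) → disk 2 (remaining 309 GB)
f4 (175 GB) → disk 2 (remaining 134 GB)
f5 (207 GB) → disk 3 (remaining 293 GB)
f6 (188 GB) → disk 3 (remaining 105 GB)
f7 (193 GB) → disk 4 (remaining 307 GB)
f8 (184 GB) → disk 4 (remaining 123 GB)
f9 (168 GB) → disk 5 (remaining 332 GB)
f10 (167 GB) → disk 5 (remaining 165 GB)
f11 (214 GB) → disk 6 (remaining 286 GB)
Final disks: [176,175] [191,175] [207,188] [193,184] [168,167] [214].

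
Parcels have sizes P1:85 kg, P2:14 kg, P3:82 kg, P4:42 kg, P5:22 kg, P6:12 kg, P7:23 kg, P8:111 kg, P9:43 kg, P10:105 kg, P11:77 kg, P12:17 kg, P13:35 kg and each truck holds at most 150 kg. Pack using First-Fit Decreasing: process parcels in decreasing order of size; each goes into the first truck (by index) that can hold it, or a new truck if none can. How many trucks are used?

Sorted descending: 111, 105, 85, 82, 77, 43, 42, 35, 23, 22, 17, 14, 12.
truck 1: place 111 kg, 39 kg left
truck 2: place 105 kg, 45 kg left
truck 3: place 85 kg, 65 kg left
truck 4: place 82 kg, 68 kg left
truck 5: place 77 kg, 73 kg left
truck 2: place 43 kg, 2 kg left
truck 3: place 42 kg, 23 kg left
truck 1: place 35 kg, 4 kg left
truck 3: place 23 kg, 0 kg left
truck 4: place 22 kg, 46 kg left
truck 4: place 17 kg, 29 kg left
truck 4: place 14 kg, 15 kg left
truck 4: place 12 kg, 3 kg left
Final trucks: [111,35] [105,43] [85,42,23] [82,22,17,14,12] [77].

5 trucks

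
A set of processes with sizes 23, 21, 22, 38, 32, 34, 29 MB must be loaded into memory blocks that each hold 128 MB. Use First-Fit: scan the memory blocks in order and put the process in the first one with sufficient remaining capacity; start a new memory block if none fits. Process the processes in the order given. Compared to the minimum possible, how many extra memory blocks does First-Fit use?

0

First-Fit: [23,21,22,38] [32,34,29] → 2 memory blocks.
Total size 199 MB; any packing needs at least ⌈199/128⌉ = 2 memory blocks.
So 2 is already optimal.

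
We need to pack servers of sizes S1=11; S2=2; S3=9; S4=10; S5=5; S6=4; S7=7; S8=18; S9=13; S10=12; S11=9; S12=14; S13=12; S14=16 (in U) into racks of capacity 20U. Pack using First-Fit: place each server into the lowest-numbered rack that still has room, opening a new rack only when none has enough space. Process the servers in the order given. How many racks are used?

9 racks

rack 1: place S1 (11U), 9U left
rack 1: place S2 (2U), 7U left
rack 2: place S3 (9U), 11U left
rack 2: place S4 (10U), 1U left
rack 1: place S5 (5U), 2U left
rack 3: place S6 (4U), 16U left
rack 3: place S7 (7U), 9U left
rack 4: place S8 (18U), 2U left
rack 5: place S9 (13U), 7U left
rack 6: place S10 (12U), 8U left
rack 3: place S11 (9U), 0U left
rack 7: place S12 (14U), 6U left
rack 8: place S13 (12U), 8U left
rack 9: place S14 (16U), 4U left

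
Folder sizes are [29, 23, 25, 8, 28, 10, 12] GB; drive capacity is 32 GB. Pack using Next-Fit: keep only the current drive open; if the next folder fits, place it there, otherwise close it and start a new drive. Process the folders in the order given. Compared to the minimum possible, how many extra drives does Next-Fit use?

Next-Fit: [29] [23] [25] [8] [28] [10,12] → 6 drives.
Total size 135 GB; any packing needs at least ⌈135/32⌉ = 5 drives.
An optimal packing achieves that bound: [29] [28] [25] [23,8] [12,10] → 5 drives.
Excess: 6 − 5 = 1.

1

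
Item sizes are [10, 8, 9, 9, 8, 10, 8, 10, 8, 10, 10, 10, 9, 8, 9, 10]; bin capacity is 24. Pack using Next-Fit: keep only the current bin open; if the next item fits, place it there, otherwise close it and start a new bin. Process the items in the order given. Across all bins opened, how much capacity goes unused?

Put 10 in bin 1; 14 remain.
Put 8 in bin 1; 6 remain.
Put 9 in bin 2; 15 remain.
Put 9 in bin 2; 6 remain.
Put 8 in bin 3; 16 remain.
Put 10 in bin 3; 6 remain.
Put 8 in bin 4; 16 remain.
Put 10 in bin 4; 6 remain.
Put 8 in bin 5; 16 remain.
Put 10 in bin 5; 6 remain.
Put 10 in bin 6; 14 remain.
Put 10 in bin 6; 4 remain.
Put 9 in bin 7; 15 remain.
Put 8 in bin 7; 7 remain.
Put 9 in bin 8; 15 remain.
Put 10 in bin 8; 5 remain.
8 bins × 24 = 192; used 146; unused 46.

46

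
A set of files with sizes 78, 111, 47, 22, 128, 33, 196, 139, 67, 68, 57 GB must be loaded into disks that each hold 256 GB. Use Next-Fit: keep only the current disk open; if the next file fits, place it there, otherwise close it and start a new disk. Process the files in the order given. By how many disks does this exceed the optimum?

1

Next-Fit: [78,111,47] [22,128,33] [196] [139,67] [68,57] → 5 disks.
Total size 946 GB; any packing needs at least ⌈946/256⌉ = 4 disks.
An optimal packing achieves that bound: [196,57] [139,111] [128,78,47] [68,67,33,22] → 4 disks.
Excess: 5 − 4 = 1.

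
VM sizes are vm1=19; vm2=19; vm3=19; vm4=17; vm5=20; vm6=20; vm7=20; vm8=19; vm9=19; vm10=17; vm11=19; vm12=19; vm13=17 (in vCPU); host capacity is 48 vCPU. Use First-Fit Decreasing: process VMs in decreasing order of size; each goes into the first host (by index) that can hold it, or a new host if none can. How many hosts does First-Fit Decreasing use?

7

Sorted descending: 20, 20, 20, 19, 19, 19, 19, 19, 19, 19, 17, 17, 17.
20 vCPU → host 1 (remaining 28 vCPU)
20 vCPU → host 1 (remaining 8 vCPU)
20 vCPU → host 2 (remaining 28 vCPU)
19 vCPU → host 2 (remaining 9 vCPU)
19 vCPU → host 3 (remaining 29 vCPU)
19 vCPU → host 3 (remaining 10 vCPU)
19 vCPU → host 4 (remaining 29 vCPU)
19 vCPU → host 4 (remaining 10 vCPU)
19 vCPU → host 5 (remaining 29 vCPU)
19 vCPU → host 5 (remaining 10 vCPU)
17 vCPU → host 6 (remaining 31 vCPU)
17 vCPU → host 6 (remaining 14 vCPU)
17 vCPU → host 7 (remaining 31 vCPU)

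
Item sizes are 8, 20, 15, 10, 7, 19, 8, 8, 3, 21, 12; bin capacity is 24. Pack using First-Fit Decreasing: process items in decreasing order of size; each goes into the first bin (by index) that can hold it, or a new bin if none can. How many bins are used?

Sorted descending: 21, 20, 19, 15, 12, 10, 8, 8, 8, 7, 3.
21 → bin 1 (remaining 3)
20 → bin 2 (remaining 4)
19 → bin 3 (remaining 5)
15 → bin 4 (remaining 9)
12 → bin 5 (remaining 12)
10 → bin 5 (remaining 2)
8 → bin 4 (remaining 1)
8 → bin 6 (remaining 16)
8 → bin 6 (remaining 8)
7 → bin 6 (remaining 1)
3 → bin 1 (remaining 0)

6 bins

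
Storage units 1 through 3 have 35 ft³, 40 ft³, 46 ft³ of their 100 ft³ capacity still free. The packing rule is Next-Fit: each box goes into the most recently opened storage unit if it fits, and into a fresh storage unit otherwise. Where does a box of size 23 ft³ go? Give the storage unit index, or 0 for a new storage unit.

3

Next-Fit only looks at storage unit 3, which has 46 ft³ free.
23 ft³ fits there.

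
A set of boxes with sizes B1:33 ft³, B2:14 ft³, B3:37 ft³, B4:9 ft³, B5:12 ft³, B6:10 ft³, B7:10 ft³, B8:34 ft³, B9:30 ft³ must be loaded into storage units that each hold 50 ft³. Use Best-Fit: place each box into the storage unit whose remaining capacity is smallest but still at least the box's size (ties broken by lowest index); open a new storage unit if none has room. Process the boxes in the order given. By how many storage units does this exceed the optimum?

Best-Fit: [33,14] [37,9] [12,10,10] [34] [30] → 5 storage units.
Total size 189 ft³; any packing needs at least ⌈189/50⌉ = 4 storage units.
An optimal packing achieves that bound: [37,12] [34,14] [33,10] [30,10,9] → 4 storage units.
Excess: 5 − 4 = 1.

1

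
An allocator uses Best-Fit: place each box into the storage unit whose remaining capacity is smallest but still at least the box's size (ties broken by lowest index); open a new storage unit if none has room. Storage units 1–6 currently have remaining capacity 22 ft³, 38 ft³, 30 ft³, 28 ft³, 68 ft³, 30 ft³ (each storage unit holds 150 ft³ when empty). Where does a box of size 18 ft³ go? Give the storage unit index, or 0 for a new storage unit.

1

Storage units with room: storage unit 1 (22 ft³), storage unit 2 (38 ft³), storage unit 3 (30 ft³), storage unit 4 (28 ft³), storage unit 5 (68 ft³), storage unit 6 (30 ft³).
Tightest fit is storage unit 1 with 22 ft³ free.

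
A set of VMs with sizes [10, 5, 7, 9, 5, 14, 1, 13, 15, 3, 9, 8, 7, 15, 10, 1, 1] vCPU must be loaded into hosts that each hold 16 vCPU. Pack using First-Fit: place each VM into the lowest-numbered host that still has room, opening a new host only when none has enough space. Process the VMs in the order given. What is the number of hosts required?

10 vCPU → host 1 (remaining 6 vCPU)
5 vCPU → host 1 (remaining 1 vCPU)
7 vCPU → host 2 (remaining 9 vCPU)
9 vCPU → host 2 (remaining 0 vCPU)
5 vCPU → host 3 (remaining 11 vCPU)
14 vCPU → host 4 (remaining 2 vCPU)
1 vCPU → host 1 (remaining 0 vCPU)
13 vCPU → host 5 (remaining 3 vCPU)
15 vCPU → host 6 (remaining 1 vCPU)
3 vCPU → host 3 (remaining 8 vCPU)
9 vCPU → host 7 (remaining 7 vCPU)
8 vCPU → host 3 (remaining 0 vCPU)
7 vCPU → host 7 (remaining 0 vCPU)
15 vCPU → host 8 (remaining 1 vCPU)
10 vCPU → host 9 (remaining 6 vCPU)
1 vCPU → host 4 (remaining 1 vCPU)
1 vCPU → host 4 (remaining 0 vCPU)
Final hosts: [10,5,1] [7,9] [5,3,8] [14,1,1] [13] [15] [9,7] [15] [10].

9 hosts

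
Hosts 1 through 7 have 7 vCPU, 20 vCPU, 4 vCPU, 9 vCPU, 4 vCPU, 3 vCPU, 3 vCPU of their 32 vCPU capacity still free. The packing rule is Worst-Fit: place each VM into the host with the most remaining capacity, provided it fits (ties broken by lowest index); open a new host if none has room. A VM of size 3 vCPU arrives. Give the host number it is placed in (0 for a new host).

Hosts with room: host 1 (7 vCPU), host 2 (20 vCPU), host 3 (4 vCPU), host 4 (9 vCPU), host 5 (4 vCPU), host 6 (3 vCPU), host 7 (3 vCPU).
Most room is host 2 with 20 vCPU free.

2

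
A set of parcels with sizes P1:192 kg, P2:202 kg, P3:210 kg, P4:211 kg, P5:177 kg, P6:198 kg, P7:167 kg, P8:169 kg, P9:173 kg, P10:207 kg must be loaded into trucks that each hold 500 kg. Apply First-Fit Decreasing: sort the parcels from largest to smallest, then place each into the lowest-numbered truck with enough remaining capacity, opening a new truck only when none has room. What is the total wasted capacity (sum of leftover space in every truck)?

Sorted descending: 211, 210, 207, 202, 198, 192, 177, 173, 169, 167.
Put 211 kg in truck 1; 289 kg remain.
Put 210 kg in truck 1; 79 kg remain.
Put 207 kg in truck 2; 293 kg remain.
Put 202 kg in truck 2; 91 kg remain.
Put 198 kg in truck 3; 302 kg remain.
Put 192 kg in truck 3; 110 kg remain.
Put 177 kg in truck 4; 323 kg remain.
Put 173 kg in truck 4; 150 kg remain.
Put 169 kg in truck 5; 331 kg remain.
Put 167 kg in truck 5; 164 kg remain.
5 trucks × 500 kg = 2500 kg; used 1906 kg; unused 594 kg.

594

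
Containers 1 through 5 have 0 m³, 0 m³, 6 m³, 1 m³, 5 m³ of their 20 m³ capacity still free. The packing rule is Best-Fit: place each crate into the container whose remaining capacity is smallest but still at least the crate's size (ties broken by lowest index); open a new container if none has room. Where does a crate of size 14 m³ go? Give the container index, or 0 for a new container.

No container has ≥ 14 m³ free, so a new container is opened.

0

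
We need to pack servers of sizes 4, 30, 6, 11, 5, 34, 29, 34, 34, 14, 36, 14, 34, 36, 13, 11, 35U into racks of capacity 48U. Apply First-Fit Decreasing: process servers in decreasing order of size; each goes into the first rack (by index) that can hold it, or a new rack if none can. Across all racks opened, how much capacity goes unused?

Sorted descending: 36, 36, 35, 34, 34, 34, 34, 30, 29, 14, 14, 13, 11, 11, 6, 5, 4.
Put 36U in rack 1; 12U remain.
Put 36U in rack 2; 12U remain.
Put 35U in rack 3; 13U remain.
Put 34U in rack 4; 14U remain.
Put 34U in rack 5; 14U remain.
Put 34U in rack 6; 14U remain.
Put 34U in rack 7; 14U remain.
Put 30U in rack 8; 18U remain.
Put 29U in rack 9; 19U remain.
Put 14U in rack 4; 0U remain.
Put 14U in rack 5; 0U remain.
Put 13U in rack 3; 0U remain.
Put 11U in rack 1; 1U remain.
Put 11U in rack 2; 1U remain.
Put 6U in rack 6; 8U remain.
Put 5U in rack 6; 3U remain.
Put 4U in rack 7; 10U remain.
9 racks × 48U = 432U; used 380U; unused 52U.

52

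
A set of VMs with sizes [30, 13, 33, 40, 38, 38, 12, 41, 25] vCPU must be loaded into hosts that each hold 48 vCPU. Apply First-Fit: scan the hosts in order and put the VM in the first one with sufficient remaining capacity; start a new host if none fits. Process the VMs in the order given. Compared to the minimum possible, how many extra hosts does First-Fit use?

First-Fit: [30,13] [33,12] [40] [38] [38] [41] [25] → 7 hosts.
7 VMs exceed 24 vCPU (half the capacity), and no two of those can share a host, so at least 7 hosts are needed.
So 7 is already optimal.

0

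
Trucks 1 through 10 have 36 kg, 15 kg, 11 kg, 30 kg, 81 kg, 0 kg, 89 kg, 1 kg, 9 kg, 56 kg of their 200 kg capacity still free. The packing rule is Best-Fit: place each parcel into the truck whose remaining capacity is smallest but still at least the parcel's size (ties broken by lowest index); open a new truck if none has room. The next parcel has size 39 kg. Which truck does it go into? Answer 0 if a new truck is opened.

Trucks with room: truck 5 (81 kg), truck 7 (89 kg), truck 10 (56 kg).
Tightest fit is truck 10 with 56 kg free.

10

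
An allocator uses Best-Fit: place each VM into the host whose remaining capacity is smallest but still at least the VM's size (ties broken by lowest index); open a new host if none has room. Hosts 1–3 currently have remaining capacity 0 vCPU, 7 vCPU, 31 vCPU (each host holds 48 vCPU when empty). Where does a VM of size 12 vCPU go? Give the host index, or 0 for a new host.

3

Hosts with room: host 3 (31 vCPU).
Tightest fit is host 3 with 31 vCPU free.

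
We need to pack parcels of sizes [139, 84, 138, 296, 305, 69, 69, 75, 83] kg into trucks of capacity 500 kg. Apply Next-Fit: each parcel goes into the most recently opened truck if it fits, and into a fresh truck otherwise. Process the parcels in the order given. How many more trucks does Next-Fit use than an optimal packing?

1

Next-Fit: [139,84,138] [296] [305,69,69] [75,83] → 4 trucks.
Total size 1258 kg; any packing needs at least ⌈1258/500⌉ = 3 trucks.
An optimal packing achieves that bound: [305,139] [296,138] [84,83,75,69,69] → 3 trucks.
Excess: 4 − 3 = 1.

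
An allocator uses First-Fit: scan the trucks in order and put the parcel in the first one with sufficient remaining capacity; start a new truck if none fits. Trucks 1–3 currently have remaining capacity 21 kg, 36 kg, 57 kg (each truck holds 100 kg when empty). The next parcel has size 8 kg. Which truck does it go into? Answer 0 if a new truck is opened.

Trucks with room: truck 1 (21 kg), truck 2 (36 kg), truck 3 (57 kg).
The first with room is truck 1.

1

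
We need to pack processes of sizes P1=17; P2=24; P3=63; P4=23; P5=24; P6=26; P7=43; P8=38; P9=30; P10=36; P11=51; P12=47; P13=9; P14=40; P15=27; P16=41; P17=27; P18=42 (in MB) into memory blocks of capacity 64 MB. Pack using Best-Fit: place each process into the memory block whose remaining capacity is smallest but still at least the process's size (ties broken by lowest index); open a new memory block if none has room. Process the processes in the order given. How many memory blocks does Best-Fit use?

12

memory block 1: place P1 (17 MB), 47 MB left
memory block 1: place P2 (24 MB), 23 MB left
memory block 2: place P3 (63 MB), 1 MB left
memory block 1: place P4 (23 MB), 0 MB left
memory block 3: place P5 (24 MB), 40 MB left
memory block 3: place P6 (26 MB), 14 MB left
memory block 4: place P7 (43 MB), 21 MB left
memory block 5: place P8 (38 MB), 26 MB left
memory block 6: place P9 (30 MB), 34 MB left
memory block 7: place P10 (36 MB), 28 MB left
memory block 8: place P11 (51 MB), 13 MB left
memory block 9: place P12 (47 MB), 17 MB left
memory block 8: place P13 (9 MB), 4 MB left
memory block 10: place P14 (40 MB), 24 MB left
memory block 7: place P15 (27 MB), 1 MB left
memory block 11: place P16 (41 MB), 23 MB left
memory block 6: place P17 (27 MB), 7 MB left
memory block 12: place P18 (42 MB), 22 MB left
Final memory blocks: [17,24,23] [63] [24,26] [43] [38] [30,27] [36,27] [51,9] [47] [40] [41] [42].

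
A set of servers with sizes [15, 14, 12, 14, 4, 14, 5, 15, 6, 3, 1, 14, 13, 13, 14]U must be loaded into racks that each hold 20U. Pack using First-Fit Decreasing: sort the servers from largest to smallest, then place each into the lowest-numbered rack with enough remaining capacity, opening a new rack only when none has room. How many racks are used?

Sorted descending: 15, 15, 14, 14, 14, 14, 14, 13, 13, 12, 6, 5, 4, 3, 1.
Put 15U in rack 1; 5U remain.
Put 15U in rack 2; 5U remain.
Put 14U in rack 3; 6U remain.
Put 14U in rack 4; 6U remain.
Put 14U in rack 5; 6U remain.
Put 14U in rack 6; 6U remain.
Put 14U in rack 7; 6U remain.
Put 13U in rack 8; 7U remain.
Put 13U in rack 9; 7U remain.
Put 12U in rack 10; 8U remain.
Put 6U in rack 3; 0U remain.
Put 5U in rack 1; 0U remain.
Put 4U in rack 2; 1U remain.
Put 3U in rack 4; 3U remain.
Put 1U in rack 2; 0U remain.

10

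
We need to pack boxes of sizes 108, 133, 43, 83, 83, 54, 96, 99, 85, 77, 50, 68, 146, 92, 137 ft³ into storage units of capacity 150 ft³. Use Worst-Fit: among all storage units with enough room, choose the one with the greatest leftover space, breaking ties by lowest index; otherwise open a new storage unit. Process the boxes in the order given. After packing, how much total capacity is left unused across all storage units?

446

storage unit 1: place 108 ft³, 42 ft³ left
storage unit 2: place 133 ft³, 17 ft³ left
storage unit 3: place 43 ft³, 107 ft³ left
storage unit 3: place 83 ft³, 24 ft³ left
storage unit 4: place 83 ft³, 67 ft³ left
storage unit 4: place 54 ft³, 13 ft³ left
storage unit 5: place 96 ft³, 54 ft³ left
storage unit 6: place 99 ft³, 51 ft³ left
storage unit 7: place 85 ft³, 65 ft³ left
storage unit 8: place 77 ft³, 73 ft³ left
storage unit 8: place 50 ft³, 23 ft³ left
storage unit 9: place 68 ft³, 82 ft³ left
storage unit 10: place 146 ft³, 4 ft³ left
storage unit 11: place 92 ft³, 58 ft³ left
storage unit 12: place 137 ft³, 13 ft³ left
12 storage units × 150 ft³ = 1800 ft³; used 1354 ft³; unused 446 ft³.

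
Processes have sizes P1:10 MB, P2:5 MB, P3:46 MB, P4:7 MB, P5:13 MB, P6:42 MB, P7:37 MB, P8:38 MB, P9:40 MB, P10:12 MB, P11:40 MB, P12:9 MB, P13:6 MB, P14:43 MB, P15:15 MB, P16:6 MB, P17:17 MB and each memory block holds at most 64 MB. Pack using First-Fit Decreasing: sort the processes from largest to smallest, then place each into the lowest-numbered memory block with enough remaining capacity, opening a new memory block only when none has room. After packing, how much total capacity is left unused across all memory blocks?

Sorted descending: 46, 43, 42, 40, 40, 38, 37, 17, 15, 13, 12, 10, 9, 7, 6, 6, 5.
46 MB → memory block 1 (remaining 18 MB)
43 MB → memory block 2 (remaining 21 MB)
42 MB → memory block 3 (remaining 22 MB)
40 MB → memory block 4 (remaining 24 MB)
40 MB → memory block 5 (remaining 24 MB)
38 MB → memory block 6 (remaining 26 MB)
37 MB → memory block 7 (remaining 27 MB)
17 MB → memory block 1 (remaining 1 MB)
15 MB → memory block 2 (remaining 6 MB)
13 MB → memory block 3 (remaining 9 MB)
12 MB → memory block 4 (remaining 12 MB)
10 MB → memory block 4 (remaining 2 MB)
9 MB → memory block 3 (remaining 0 MB)
7 MB → memory block 5 (remaining 17 MB)
6 MB → memory block 2 (remaining 0 MB)
6 MB → memory block 5 (remaining 11 MB)
5 MB → memory block 5 (remaining 6 MB)
7 memory blocks × 64 MB = 448 MB; used 386 MB; unused 62 MB.

62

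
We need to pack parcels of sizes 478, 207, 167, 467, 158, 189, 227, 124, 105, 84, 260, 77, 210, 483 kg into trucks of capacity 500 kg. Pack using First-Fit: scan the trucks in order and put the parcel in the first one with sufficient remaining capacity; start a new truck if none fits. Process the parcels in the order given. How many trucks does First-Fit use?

478 kg → truck 1 (remaining 22 kg)
207 kg → truck 2 (remaining 293 kg)
167 kg → truck 2 (remaining 126 kg)
467 kg → truck 3 (remaining 33 kg)
158 kg → truck 4 (remaining 342 kg)
189 kg → truck 4 (remaining 153 kg)
227 kg → truck 5 (remaining 273 kg)
124 kg → truck 2 (remaining 2 kg)
105 kg → truck 4 (remaining 48 kg)
84 kg → truck 5 (remaining 189 kg)
260 kg → truck 6 (remaining 240 kg)
77 kg → truck 5 (remaining 112 kg)
210 kg → truck 6 (remaining 30 kg)
483 kg → truck 7 (remaining 17 kg)

7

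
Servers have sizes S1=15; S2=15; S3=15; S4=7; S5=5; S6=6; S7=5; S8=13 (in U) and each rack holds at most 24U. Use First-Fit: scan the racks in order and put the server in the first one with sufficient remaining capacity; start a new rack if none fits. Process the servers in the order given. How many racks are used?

4

Put S1 (15U) in rack 1; 9U remain.
Put S2 (15U) in rack 2; 9U remain.
Put S3 (15U) in rack 3; 9U remain.
Put S4 (7U) in rack 1; 2U remain.
Put S5 (5U) in rack 2; 4U remain.
Put S6 (6U) in rack 3; 3U remain.
Put S7 (5U) in rack 4; 19U remain.
Put S8 (13U) in rack 4; 6U remain.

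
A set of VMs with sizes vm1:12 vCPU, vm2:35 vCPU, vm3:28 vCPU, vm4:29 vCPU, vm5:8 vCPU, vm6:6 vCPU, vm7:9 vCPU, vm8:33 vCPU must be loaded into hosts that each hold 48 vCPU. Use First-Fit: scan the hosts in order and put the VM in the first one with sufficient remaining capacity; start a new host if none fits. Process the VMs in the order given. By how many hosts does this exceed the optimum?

First-Fit: [12,35] [28,8,6] [29,9] [33] → 4 hosts.
Total size 160 vCPU; any packing needs at least ⌈160/48⌉ = 4 hosts.
So 4 is already optimal.

0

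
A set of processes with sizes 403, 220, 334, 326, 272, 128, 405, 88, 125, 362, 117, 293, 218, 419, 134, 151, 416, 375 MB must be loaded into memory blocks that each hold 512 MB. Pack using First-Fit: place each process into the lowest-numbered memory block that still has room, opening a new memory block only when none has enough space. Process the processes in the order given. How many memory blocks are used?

11 memory blocks

403 MB → memory block 1 (remaining 109 MB)
220 MB → memory block 2 (remaining 292 MB)
334 MB → memory block 3 (remaining 178 MB)
326 MB → memory block 4 (remaining 186 MB)
272 MB → memory block 2 (remaining 20 MB)
128 MB → memory block 3 (remaining 50 MB)
405 MB → memory block 5 (remaining 107 MB)
88 MB → memory block 1 (remaining 21 MB)
125 MB → memory block 4 (remaining 61 MB)
362 MB → memory block 6 (remaining 150 MB)
117 MB → memory block 6 (remaining 33 MB)
293 MB → memory block 7 (remaining 219 MB)
218 MB → memory block 7 (remaining 1 MB)
419 MB → memory block 8 (remaining 93 MB)
134 MB → memory block 9 (remaining 378 MB)
151 MB → memory block 9 (remaining 227 MB)
416 MB → memory block 10 (remaining 96 MB)
375 MB → memory block 11 (remaining 137 MB)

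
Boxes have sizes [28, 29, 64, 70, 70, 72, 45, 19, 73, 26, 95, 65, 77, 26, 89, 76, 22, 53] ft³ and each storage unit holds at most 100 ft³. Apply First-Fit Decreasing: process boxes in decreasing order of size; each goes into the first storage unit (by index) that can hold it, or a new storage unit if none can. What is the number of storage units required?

Sorted descending: 95, 89, 77, 76, 73, 72, 70, 70, 65, 64, 53, 45, 29, 28, 26, 26, 22, 19.
storage unit 1: place 95 ft³, 5 ft³ left
storage unit 2: place 89 ft³, 11 ft³ left
storage unit 3: place 77 ft³, 23 ft³ left
storage unit 4: place 76 ft³, 24 ft³ left
storage unit 5: place 73 ft³, 27 ft³ left
storage unit 6: place 72 ft³, 28 ft³ left
storage unit 7: place 70 ft³, 30 ft³ left
storage unit 8: place 70 ft³, 30 ft³ left
storage unit 9: place 65 ft³, 35 ft³ left
storage unit 10: place 64 ft³, 36 ft³ left
storage unit 11: place 53 ft³, 47 ft³ left
storage unit 11: place 45 ft³, 2 ft³ left
storage unit 7: place 29 ft³, 1 ft³ left
storage unit 6: place 28 ft³, 0 ft³ left
storage unit 5: place 26 ft³, 1 ft³ left
storage unit 8: place 26 ft³, 4 ft³ left
storage unit 3: place 22 ft³, 1 ft³ left
storage unit 4: place 19 ft³, 5 ft³ left
Final storage units: [95] [89] [77,22] [76,19] [73,26] [72,28] [70,29] [70,26] [65] [64] [53,45].

11 storage units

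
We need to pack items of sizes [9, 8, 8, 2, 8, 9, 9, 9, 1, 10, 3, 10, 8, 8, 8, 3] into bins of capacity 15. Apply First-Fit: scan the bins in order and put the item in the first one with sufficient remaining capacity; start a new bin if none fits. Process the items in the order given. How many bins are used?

12 bins

Put 9 in bin 1; 6 remain.
Put 8 in bin 2; 7 remain.
Put 8 in bin 3; 7 remain.
Put 2 in bin 1; 4 remain.
Put 8 in bin 4; 7 remain.
Put 9 in bin 5; 6 remain.
Put 9 in bin 6; 6 remain.
Put 9 in bin 7; 6 remain.
Put 1 in bin 1; 3 remain.
Put 10 in bin 8; 5 remain.
Put 3 in bin 1; 0 remain.
Put 10 in bin 9; 5 remain.
Put 8 in bin 10; 7 remain.
Put 8 in bin 11; 7 remain.
Put 8 in bin 12; 7 remain.
Put 3 in bin 2; 4 remain.
Final bins: [9,2,1,3] [8,3] [8] [8] [9] [9] [9] [10] [10] [8] [8] [8].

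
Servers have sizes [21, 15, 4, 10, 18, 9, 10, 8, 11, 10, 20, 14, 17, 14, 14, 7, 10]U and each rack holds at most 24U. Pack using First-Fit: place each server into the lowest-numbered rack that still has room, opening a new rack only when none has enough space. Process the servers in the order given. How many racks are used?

11

rack 1: place 21U, 3U left
rack 2: place 15U, 9U left
rack 2: place 4U, 5U left
rack 3: place 10U, 14U left
rack 4: place 18U, 6U left
rack 3: place 9U, 5U left
rack 5: place 10U, 14U left
rack 5: place 8U, 6U left
rack 6: place 11U, 13U left
rack 6: place 10U, 3U left
rack 7: place 20U, 4U left
rack 8: place 14U, 10U left
rack 9: place 17U, 7U left
rack 10: place 14U, 10U left
rack 11: place 14U, 10U left
rack 8: place 7U, 3U left
rack 10: place 10U, 0U left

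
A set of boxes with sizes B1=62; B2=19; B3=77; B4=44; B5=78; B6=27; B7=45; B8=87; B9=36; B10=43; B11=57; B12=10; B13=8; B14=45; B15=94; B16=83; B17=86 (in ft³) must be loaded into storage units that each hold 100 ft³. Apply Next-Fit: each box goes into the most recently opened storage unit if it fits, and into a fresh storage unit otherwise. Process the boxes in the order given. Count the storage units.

12 storage units

storage unit 1: place B1 (62 ft³), 38 ft³ left
storage unit 1: place B2 (19 ft³), 19 ft³ left
storage unit 2: place B3 (77 ft³), 23 ft³ left
storage unit 3: place B4 (44 ft³), 56 ft³ left
storage unit 4: place B5 (78 ft³), 22 ft³ left
storage unit 5: place B6 (27 ft³), 73 ft³ left
storage unit 5: place B7 (45 ft³), 28 ft³ left
storage unit 6: place B8 (87 ft³), 13 ft³ left
storage unit 7: place B9 (36 ft³), 64 ft³ left
storage unit 7: place B10 (43 ft³), 21 ft³ left
storage unit 8: place B11 (57 ft³), 43 ft³ left
storage unit 8: place B12 (10 ft³), 33 ft³ left
storage unit 8: place B13 (8 ft³), 25 ft³ left
storage unit 9: place B14 (45 ft³), 55 ft³ left
storage unit 10: place B15 (94 ft³), 6 ft³ left
storage unit 11: place B16 (83 ft³), 17 ft³ left
storage unit 12: place B17 (86 ft³), 14 ft³ left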